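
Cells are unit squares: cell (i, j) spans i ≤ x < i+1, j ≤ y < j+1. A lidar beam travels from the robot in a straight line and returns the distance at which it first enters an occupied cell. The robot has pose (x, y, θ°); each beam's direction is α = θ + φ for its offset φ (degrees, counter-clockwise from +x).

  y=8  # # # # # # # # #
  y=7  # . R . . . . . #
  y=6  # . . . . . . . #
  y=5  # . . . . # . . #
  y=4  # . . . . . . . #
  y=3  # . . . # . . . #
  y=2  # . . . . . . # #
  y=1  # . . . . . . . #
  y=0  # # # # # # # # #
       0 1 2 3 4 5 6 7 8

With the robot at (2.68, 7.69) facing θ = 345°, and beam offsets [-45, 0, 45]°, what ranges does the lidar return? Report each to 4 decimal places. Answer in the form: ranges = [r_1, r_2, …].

ranges = [4.2608, 5.5077, 0.6200]

beam 1: φ=-45°, α=300°
  direction (0.5000, -0.8660); cell (2,7); t to first gridline: x 0.6400, y 0.7967 (then +2.0000 / +1.1547)
    (3,7) via x @ 0.6400
    (3,6) via y @ 0.7967
    (3,5) via y @ 1.9514
    (4,5) via x @ 2.6400
    (4,4) via y @ 3.1061
    (4,3) via y @ 4.2608  # hit
  → r_1 = 4.2608
beam 2: φ=0°, α=345°
  direction (0.9659, -0.2588); cell (2,7); t to first gridline: x 0.3313, y 2.6660 (then +1.0353 / +3.8637)
    (3,7) via x @ 0.3313
    (4,7) via x @ 1.3666
    (5,7) via x @ 2.4018
    (5,6) via y @ 2.6660
    (6,6) via x @ 3.4371
    (7,6) via x @ 4.4724
    (8,6) via x @ 5.5077  # hit
  → r_2 = 5.5077
beam 3: φ=45°, α=30°
  direction (0.8660, 0.5000); cell (2,7); t to first gridline: x 0.3695, y 0.6200 (then +1.1547 / +2.0000)
    (3,7) via x @ 0.3695
    (3,8) via y @ 0.6200  # hit
  → r_3 = 0.6200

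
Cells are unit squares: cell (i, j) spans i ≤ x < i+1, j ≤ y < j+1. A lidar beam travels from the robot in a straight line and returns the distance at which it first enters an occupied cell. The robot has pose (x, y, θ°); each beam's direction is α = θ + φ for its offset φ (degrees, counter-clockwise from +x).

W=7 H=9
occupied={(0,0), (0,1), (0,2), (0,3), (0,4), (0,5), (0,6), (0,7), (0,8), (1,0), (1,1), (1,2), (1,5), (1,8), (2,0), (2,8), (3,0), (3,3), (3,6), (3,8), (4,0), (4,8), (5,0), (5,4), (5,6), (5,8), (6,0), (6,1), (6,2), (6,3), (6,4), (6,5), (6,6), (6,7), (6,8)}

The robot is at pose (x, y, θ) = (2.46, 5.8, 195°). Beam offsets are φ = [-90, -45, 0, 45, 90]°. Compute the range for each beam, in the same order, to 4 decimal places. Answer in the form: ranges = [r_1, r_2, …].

ranges = [2.2776, 1.6859, 0.4762, 0.9200, 2.0864]

beam 1: φ=-90°, α=105°
  direction (-0.2588, 0.9659); cell (2,5); t to first gridline: x 1.7773, y 0.2071 (then +3.8637 / +1.0353)
    (2,6) via y @ 0.2071
    (2,7) via y @ 1.2423
    (1,7) via x @ 1.7773
    (1,8) via y @ 2.2776  # hit
  → r_1 = 2.2776
beam 2: φ=-45°, α=150°
  direction (-0.8660, 0.5000); cell (2,5); t to first gridline: x 0.5312, y 0.4000 (then +1.1547 / +2.0000)
    (2,6) via y @ 0.4000
    (1,6) via x @ 0.5312
    (0,6) via x @ 1.6859  # hit
  → r_2 = 1.6859
beam 3: φ=0°, α=195°
  direction (-0.9659, -0.2588); cell (2,5); t to first gridline: x 0.4762, y 3.0910 (then +1.0353 / +3.8637)
    (1,5) via x @ 0.4762  # hit
  → r_3 = 0.4762
beam 4: φ=45°, α=240°
  direction (-0.5000, -0.8660); cell (2,5); t to first gridline: x 0.9200, y 0.9238 (then +2.0000 / +1.1547)
    (1,5) via x @ 0.9200  # hit
  → r_4 = 0.9200
beam 5: φ=90°, α=285°
  direction (0.2588, -0.9659); cell (2,5); t to first gridline: x 2.0864, y 0.8282 (then +3.8637 / +1.0353)
    (2,4) via y @ 0.8282
    (2,3) via y @ 1.8635
    (3,3) via x @ 2.0864  # hit
  → r_5 = 2.0864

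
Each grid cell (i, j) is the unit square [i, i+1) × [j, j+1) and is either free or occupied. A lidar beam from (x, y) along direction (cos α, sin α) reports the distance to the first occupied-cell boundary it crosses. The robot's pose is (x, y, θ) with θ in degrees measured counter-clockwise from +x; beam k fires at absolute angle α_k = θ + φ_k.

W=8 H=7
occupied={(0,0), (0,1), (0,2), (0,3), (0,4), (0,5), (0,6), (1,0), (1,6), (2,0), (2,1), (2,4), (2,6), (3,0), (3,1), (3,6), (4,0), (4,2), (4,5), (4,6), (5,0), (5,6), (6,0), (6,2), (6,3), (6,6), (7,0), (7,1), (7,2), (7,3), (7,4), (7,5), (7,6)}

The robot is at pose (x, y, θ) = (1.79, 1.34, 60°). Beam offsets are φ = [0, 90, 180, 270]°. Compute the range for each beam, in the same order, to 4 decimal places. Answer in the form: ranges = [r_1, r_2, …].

ranges = [0.4200, 0.9122, 0.3926, 0.2425]

beam 1: φ=0°, α=60°
  dir = (cos 60°, sin 60°) = (0.5000, 0.8660); from cell (1,1)
  next x-line at t=0.4200, next y-line at t=0.7621; Δt_x=2.0000, Δt_y=1.1547
    x: enter (2,1) at t=0.4200 ← occupied
  → r_1 = 0.4200
beam 2: φ=90°, α=150°
  dir = (cos 150°, sin 150°) = (-0.8660, 0.5000); from cell (1,1)
  next x-line at t=0.9122, next y-line at t=1.3200; Δt_x=1.1547, Δt_y=2.0000
    x: enter (0,1) at t=0.9122 ← occupied
  → r_2 = 0.9122
beam 3: φ=180°, α=240°
  dir = (cos 240°, sin 240°) = (-0.5000, -0.8660); from cell (1,1)
  next x-line at t=1.5800, next y-line at t=0.3926; Δt_x=2.0000, Δt_y=1.1547
    y: enter (1,0) at t=0.3926 ← occupied
  → r_3 = 0.3926
beam 4: φ=270°, α=330°
  dir = (cos 330°, sin 330°) = (0.8660, -0.5000); from cell (1,1)
  next x-line at t=0.2425, next y-line at t=0.6800; Δt_x=1.1547, Δt_y=2.0000
    x: enter (2,1) at t=0.2425 ← occupied
  → r_4 = 0.2425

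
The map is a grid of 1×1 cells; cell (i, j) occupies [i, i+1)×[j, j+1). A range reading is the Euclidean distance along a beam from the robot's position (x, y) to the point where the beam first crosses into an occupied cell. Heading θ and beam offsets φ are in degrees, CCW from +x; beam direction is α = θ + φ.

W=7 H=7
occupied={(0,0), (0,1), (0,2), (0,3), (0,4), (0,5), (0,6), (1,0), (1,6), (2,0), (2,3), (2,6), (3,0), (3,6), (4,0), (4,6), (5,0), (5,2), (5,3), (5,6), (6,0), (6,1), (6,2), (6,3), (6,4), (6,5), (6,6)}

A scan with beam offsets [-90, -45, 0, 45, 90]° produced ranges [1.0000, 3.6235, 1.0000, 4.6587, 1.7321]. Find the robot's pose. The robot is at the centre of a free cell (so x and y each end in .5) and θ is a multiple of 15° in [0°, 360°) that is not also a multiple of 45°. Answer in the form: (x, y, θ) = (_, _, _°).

(x, y, θ) = (1.5, 4.5, 330°)

Candidates: 22 free-cell centres × 16 headings = 352 poses. Raycast each; keep the one whose scan matches to 4 dp.
  (5.5, 5.5, 210°): beam 1 = 0.5774 ≠ 1.0000 ✗
  (5.5, 4.5, 255°): beam 1 = 4.6587 ≠ 1.0000 ✗
  (4.5, 5.5, 195°): beam 1 = 0.5176 ≠ 1.0000 ✗
  (3.5, 2.5, 120°): beam 1 = 1.7321 ≠ 1.0000 ✗
  …
  (1.5, 4.5, 330°): r_1=1.0000, r_2=3.6235, r_3=1.0000, r_4=4.6587, r_5=1.7321 — all match ✓
Only this pose fits every beam.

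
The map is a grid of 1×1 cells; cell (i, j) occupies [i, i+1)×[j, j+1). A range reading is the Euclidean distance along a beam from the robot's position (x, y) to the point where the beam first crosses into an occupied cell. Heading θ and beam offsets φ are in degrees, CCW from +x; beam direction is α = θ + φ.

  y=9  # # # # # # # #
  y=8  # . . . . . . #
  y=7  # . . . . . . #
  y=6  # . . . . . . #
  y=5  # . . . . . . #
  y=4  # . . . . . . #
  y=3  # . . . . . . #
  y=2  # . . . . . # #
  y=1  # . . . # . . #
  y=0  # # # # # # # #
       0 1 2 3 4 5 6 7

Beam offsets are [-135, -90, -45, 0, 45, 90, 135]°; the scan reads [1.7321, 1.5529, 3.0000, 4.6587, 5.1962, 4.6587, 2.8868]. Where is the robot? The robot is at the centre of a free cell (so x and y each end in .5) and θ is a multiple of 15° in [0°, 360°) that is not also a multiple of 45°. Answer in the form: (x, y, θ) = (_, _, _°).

Enumerate (i+0.5, j+0.5, θ) over the 46 free cells and 16 admissible headings. For each, cast all 7 beams and compare to the given ranges.
  (4.5, 3.5, 15°): beam 1 = 2.8868 ≠ 1.7321 ✗
  (6.5, 5.5, 285°): beam 1 = 6.3509 ≠ 1.7321 ✗
  (2.5, 6.5, 15°): beam 1 = 3.0000 ≠ 1.7321 ✗
  …
  (5.5, 4.5, 105°): r_1=1.7321, r_2=1.5529, r_3=3.0000, r_4=4.6587, r_5=5.1962, r_6=4.6587, r_7=2.8868 — all match ✓
No second candidate reproduces the full scan.

(x, y, θ) = (5.5, 4.5, 105°)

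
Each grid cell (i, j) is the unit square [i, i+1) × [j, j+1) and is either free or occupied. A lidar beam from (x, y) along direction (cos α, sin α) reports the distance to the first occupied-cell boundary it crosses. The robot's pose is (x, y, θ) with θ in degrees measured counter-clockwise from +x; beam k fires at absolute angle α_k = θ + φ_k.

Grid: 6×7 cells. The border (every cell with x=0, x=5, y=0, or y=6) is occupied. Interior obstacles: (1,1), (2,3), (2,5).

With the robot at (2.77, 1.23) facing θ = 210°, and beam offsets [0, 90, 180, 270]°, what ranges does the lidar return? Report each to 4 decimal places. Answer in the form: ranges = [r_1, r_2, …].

ranges = [0.4600, 0.2656, 2.5750, 3.5400]

beam 1: φ=0°, α=210°
  dir = (cos 210°, sin 210°) = (-0.8660, -0.5000); from cell (2,1)
  next x-line at t=0.8891, next y-line at t=0.4600; Δt_x=1.1547, Δt_y=2.0000
    y: enter (2,0) at t=0.4600 ← occupied
  → r_1 = 0.4600
beam 2: φ=90°, α=300°
  dir = (cos 300°, sin 300°) = (0.5000, -0.8660); from cell (2,1)
  next x-line at t=0.4600, next y-line at t=0.2656; Δt_x=2.0000, Δt_y=1.1547
    y: enter (2,0) at t=0.2656 ← occupied
  → r_2 = 0.2656
beam 3: φ=180°, α=30°
  dir = (cos 30°, sin 30°) = (0.8660, 0.5000); from cell (2,1)
  next x-line at t=0.2656, next y-line at t=1.5400; Δt_x=1.1547, Δt_y=2.0000
    x: enter (3,1) at t=0.2656
    x: enter (4,1) at t=1.4203
    y: enter (4,2) at t=1.5400
    x: enter (5,2) at t=2.5750 ← occupied
  → r_3 = 2.5750
beam 4: φ=270°, α=120°
  dir = (cos 120°, sin 120°) = (-0.5000, 0.8660); from cell (2,1)
  next x-line at t=1.5400, next y-line at t=0.8891; Δt_x=2.0000, Δt_y=1.1547
    y: enter (2,2) at t=0.8891
    x: enter (1,2) at t=1.5400
    y: enter (1,3) at t=2.0438
    y: enter (1,4) at t=3.1985
    x: enter (0,4) at t=3.5400 ← occupied
  → r_4 = 3.5400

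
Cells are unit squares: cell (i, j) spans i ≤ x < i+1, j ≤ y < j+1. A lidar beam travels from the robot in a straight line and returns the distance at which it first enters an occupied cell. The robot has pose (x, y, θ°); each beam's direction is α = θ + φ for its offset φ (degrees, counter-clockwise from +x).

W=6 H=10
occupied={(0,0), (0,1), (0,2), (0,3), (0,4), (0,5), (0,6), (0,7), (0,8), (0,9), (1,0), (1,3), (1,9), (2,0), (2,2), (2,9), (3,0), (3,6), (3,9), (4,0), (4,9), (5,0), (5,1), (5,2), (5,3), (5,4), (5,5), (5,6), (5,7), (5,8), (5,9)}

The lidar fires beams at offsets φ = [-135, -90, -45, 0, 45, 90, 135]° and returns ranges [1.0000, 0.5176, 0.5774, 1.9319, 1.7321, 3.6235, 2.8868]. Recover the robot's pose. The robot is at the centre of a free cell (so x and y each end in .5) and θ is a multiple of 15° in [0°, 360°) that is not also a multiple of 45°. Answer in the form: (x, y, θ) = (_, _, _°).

The pose lattice has 29·16 = 464 candidates. Test each by forward raycasting.
  (3.5, 1.5, 60°): beam 1 = 0.5176 ≠ 1.0000 ✗
  (4.5, 7.5, 285°): beam 1 = 3.0000 ≠ 1.0000 ✗
  (4.5, 3.5, 300°): beam 1 = 3.6235 ≠ 1.0000 ✗
  …
  (4.5, 4.5, 75°): r_1=1.0000, r_2=0.5176, r_3=0.5774, r_4=1.9319, r_5=1.7321, r_6=3.6235, r_7=2.8868 — all match ✓
Only this pose fits every beam.

(x, y, θ) = (4.5, 4.5, 75°)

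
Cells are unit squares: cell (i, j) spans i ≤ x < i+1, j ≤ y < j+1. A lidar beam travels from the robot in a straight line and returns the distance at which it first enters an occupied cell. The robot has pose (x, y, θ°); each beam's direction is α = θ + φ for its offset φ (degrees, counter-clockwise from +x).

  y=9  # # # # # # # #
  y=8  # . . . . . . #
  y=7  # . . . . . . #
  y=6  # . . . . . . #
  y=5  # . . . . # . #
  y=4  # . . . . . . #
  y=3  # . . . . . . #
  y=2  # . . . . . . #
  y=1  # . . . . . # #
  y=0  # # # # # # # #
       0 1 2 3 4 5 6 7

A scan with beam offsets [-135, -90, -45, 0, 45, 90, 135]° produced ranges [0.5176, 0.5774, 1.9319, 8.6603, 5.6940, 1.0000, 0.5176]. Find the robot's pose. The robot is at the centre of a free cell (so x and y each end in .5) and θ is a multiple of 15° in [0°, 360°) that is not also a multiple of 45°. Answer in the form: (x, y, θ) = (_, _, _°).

The pose lattice has 46·16 = 736 candidates. Test each by forward raycasting.
  (4.5, 8.5, 285°): beam 1 = 1.0000 ≠ 0.5176 ✗
  (4.5, 5.5, 210°): beam 1 = 3.6235 ≠ 0.5176 ✗
  (5.5, 8.5, 195°): beam 1 = 0.5774 ≠ 0.5176 ✗
  …
  (1.5, 8.5, 300°): r_1=0.5176, r_2=0.5774, r_3=1.9319, r_4=8.6603, r_5=5.6940, r_6=1.0000, r_7=0.5176 — all match ✓
Only this pose fits every beam.

(x, y, θ) = (1.5, 8.5, 300°)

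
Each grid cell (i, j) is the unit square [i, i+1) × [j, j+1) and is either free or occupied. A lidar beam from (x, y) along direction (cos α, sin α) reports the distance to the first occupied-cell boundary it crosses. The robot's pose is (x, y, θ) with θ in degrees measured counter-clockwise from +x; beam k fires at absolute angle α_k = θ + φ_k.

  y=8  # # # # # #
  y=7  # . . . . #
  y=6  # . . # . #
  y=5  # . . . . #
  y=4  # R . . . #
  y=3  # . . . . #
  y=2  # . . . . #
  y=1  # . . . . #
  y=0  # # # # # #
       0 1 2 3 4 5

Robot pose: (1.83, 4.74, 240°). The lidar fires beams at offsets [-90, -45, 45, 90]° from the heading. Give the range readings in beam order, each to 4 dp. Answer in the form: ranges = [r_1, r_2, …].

beam 1: φ=-90°, α=150°
  d=(-0.8660,0.5000)  start (1,4)  tX=0.9584 tY=0.5200  stride 1/|dx|=1.1547 1/|dy|=2.0000
    cross y-line → (1,5), t=0.5200
    cross x-line → (0,5), t=0.9584 (wall)
  → r_1 = 0.9584
beam 2: φ=-45°, α=195°
  d=(-0.9659,-0.2588)  start (1,4)  tX=0.8593 tY=2.8591  stride 1/|dx|=1.0353 1/|dy|=3.8637
    cross x-line → (0,4), t=0.8593 (wall)
  → r_2 = 0.8593
beam 3: φ=45°, α=285°
  d=(0.2588,-0.9659)  start (1,4)  tX=0.6568 tY=0.7661  stride 1/|dx|=3.8637 1/|dy|=1.0353
    cross x-line → (2,4), t=0.6568
    cross y-line → (2,3), t=0.7661
    cross y-line → (2,2), t=1.8014
    cross y-line → (2,1), t=2.8367
    cross y-line → (2,0), t=3.8719 (wall)
  → r_3 = 3.8719
beam 4: φ=90°, α=330°
  d=(0.8660,-0.5000)  start (1,4)  tX=0.1963 tY=1.4800  stride 1/|dx|=1.1547 1/|dy|=2.0000
    cross x-line → (2,4), t=0.1963
    cross x-line → (3,4), t=1.3510
    cross y-line → (3,3), t=1.4800
    cross x-line → (4,3), t=2.5057
    cross y-line → (4,2), t=3.4800
    cross x-line → (5,2), t=3.6604 (wall)
  → r_4 = 3.6604

ranges = [0.9584, 0.8593, 3.8719, 3.6604]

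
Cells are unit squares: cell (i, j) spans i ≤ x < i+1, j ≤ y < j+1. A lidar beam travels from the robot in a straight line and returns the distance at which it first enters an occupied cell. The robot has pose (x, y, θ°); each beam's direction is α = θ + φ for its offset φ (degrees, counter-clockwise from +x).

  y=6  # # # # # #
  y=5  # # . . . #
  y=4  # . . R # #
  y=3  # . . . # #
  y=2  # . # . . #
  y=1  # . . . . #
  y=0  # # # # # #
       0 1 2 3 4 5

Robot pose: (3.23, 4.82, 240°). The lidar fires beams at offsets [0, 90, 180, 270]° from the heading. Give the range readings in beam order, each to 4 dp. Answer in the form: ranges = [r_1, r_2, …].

beam 1: φ=0°, α=240°
  dir = (cos 240°, sin 240°) = (-0.5000, -0.8660); from cell (3,4)
  next x-line at t=0.4600, next y-line at t=0.9469; Δt_x=2.0000, Δt_y=1.1547
    x: enter (2,4) at t=0.4600
    y: enter (2,3) at t=0.9469
    y: enter (2,2) at t=2.1016 ← occupied
  → r_1 = 2.1016
beam 2: φ=90°, α=330°
  dir = (cos 330°, sin 330°) = (0.8660, -0.5000); from cell (3,4)
  next x-line at t=0.8891, next y-line at t=1.6400; Δt_x=1.1547, Δt_y=2.0000
    x: enter (4,4) at t=0.8891 ← occupied
  → r_2 = 0.8891
beam 3: φ=180°, α=60°
  dir = (cos 60°, sin 60°) = (0.5000, 0.8660); from cell (3,4)
  next x-line at t=1.5400, next y-line at t=0.2078; Δt_x=2.0000, Δt_y=1.1547
    y: enter (3,5) at t=0.2078
    y: enter (3,6) at t=1.3625 ← occupied
  → r_3 = 1.3625
beam 4: φ=270°, α=150°
  dir = (cos 150°, sin 150°) = (-0.8660, 0.5000); from cell (3,4)
  next x-line at t=0.2656, next y-line at t=0.3600; Δt_x=1.1547, Δt_y=2.0000
    x: enter (2,4) at t=0.2656
    y: enter (2,5) at t=0.3600
    x: enter (1,5) at t=1.4203 ← occupied
  → r_4 = 1.4203

ranges = [2.1016, 0.8891, 1.3625, 1.4203]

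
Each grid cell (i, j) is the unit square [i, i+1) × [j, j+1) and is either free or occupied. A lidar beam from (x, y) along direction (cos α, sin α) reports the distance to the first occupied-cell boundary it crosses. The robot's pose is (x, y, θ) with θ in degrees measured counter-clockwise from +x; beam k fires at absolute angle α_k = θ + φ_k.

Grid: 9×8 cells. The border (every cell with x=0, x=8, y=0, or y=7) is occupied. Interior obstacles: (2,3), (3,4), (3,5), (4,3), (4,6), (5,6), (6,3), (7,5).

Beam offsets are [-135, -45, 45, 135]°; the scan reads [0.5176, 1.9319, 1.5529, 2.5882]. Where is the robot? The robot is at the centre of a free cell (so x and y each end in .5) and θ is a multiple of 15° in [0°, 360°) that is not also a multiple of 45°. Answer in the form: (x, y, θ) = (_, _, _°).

(x, y, θ) = (1.5, 4.5, 300°)

Candidates: 34 free-cell centres × 16 headings = 544 poses. Raycast each; keep the one whose scan matches to 4 dp.
  (1.5, 4.5, 120°): beam 1 = 1.5529 ≠ 0.5176 ✗
  (2.5, 5.5, 285°): beam 1 = 1.7321 ≠ 0.5176 ✗
  (6.5, 4.5, 240°): beam 1 = 1.9319 ≠ 0.5176 ✗
  …
  (1.5, 4.5, 300°): r_1=0.5176, r_2=1.9319, r_3=1.5529, r_4=2.5882 — all match ✓
Only this pose fits every beam.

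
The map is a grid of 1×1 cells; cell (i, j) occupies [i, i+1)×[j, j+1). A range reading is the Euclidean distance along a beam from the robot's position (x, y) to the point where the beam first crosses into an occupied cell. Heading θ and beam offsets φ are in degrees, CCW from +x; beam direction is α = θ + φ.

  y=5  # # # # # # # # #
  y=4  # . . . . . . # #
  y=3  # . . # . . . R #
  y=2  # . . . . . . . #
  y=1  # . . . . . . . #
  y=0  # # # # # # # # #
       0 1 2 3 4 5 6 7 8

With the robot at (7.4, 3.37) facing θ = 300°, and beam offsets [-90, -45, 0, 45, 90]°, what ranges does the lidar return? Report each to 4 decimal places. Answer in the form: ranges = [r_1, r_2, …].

ranges = [4.7400, 2.4536, 1.2000, 0.6212, 0.6928]

beam 1: φ=-90°, α=210°
  dir = (cos 210°, sin 210°) = (-0.8660, -0.5000); from cell (7,3)
  next x-line at t=0.4619, next y-line at t=0.7400; Δt_x=1.1547, Δt_y=2.0000
    x: enter (6,3) at t=0.4619
    y: enter (6,2) at t=0.7400
    x: enter (5,2) at t=1.6166
    y: enter (5,1) at t=2.7400
    x: enter (4,1) at t=2.7713
    x: enter (3,1) at t=3.9260
    y: enter (3,0) at t=4.7400 ← occupied
  → r_1 = 4.7400
beam 2: φ=-45°, α=255°
  dir = (cos 255°, sin 255°) = (-0.2588, -0.9659); from cell (7,3)
  next x-line at t=1.5455, next y-line at t=0.3831; Δt_x=3.8637, Δt_y=1.0353
    y: enter (7,2) at t=0.3831
    y: enter (7,1) at t=1.4183
    x: enter (6,1) at t=1.5455
    y: enter (6,0) at t=2.4536 ← occupied
  → r_2 = 2.4536
beam 3: φ=0°, α=300°
  dir = (cos 300°, sin 300°) = (0.5000, -0.8660); from cell (7,3)
  next x-line at t=1.2000, next y-line at t=0.4272; Δt_x=2.0000, Δt_y=1.1547
    y: enter (7,2) at t=0.4272
    x: enter (8,2) at t=1.2000 ← occupied
  → r_3 = 1.2000
beam 4: φ=45°, α=345°
  dir = (cos 345°, sin 345°) = (0.9659, -0.2588); from cell (7,3)
  next x-line at t=0.6212, next y-line at t=1.4296; Δt_x=1.0353, Δt_y=3.8637
    x: enter (8,3) at t=0.6212 ← occupied
  → r_4 = 0.6212
beam 5: φ=90°, α=30°
  dir = (cos 30°, sin 30°) = (0.8660, 0.5000); from cell (7,3)
  next x-line at t=0.6928, next y-line at t=1.2600; Δt_x=1.1547, Δt_y=2.0000
    x: enter (8,3) at t=0.6928 ← occupied
  → r_5 = 0.6928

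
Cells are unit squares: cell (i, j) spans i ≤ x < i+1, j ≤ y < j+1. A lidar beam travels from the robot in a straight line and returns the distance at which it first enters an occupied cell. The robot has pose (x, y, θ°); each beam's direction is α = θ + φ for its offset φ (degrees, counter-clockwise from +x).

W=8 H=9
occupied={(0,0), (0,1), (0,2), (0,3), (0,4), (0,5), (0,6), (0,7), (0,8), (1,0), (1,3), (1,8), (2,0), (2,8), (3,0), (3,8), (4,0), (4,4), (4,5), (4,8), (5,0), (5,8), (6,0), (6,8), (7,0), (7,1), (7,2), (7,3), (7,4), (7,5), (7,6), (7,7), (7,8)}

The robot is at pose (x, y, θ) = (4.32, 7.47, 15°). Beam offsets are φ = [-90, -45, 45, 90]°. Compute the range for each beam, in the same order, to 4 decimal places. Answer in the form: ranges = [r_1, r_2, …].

beam 1: φ=-90°, α=285°
  direction (0.2588, -0.9659); cell (4,7); t to first gridline: x 2.6273, y 0.4866 (then +3.8637 / +1.0353)
    (4,6) via y @ 0.4866
    (4,5) via y @ 1.5219  # hit
  → r_1 = 1.5219
beam 2: φ=-45°, α=330°
  direction (0.8660, -0.5000); cell (4,7); t to first gridline: x 0.7852, y 0.9400 (then +1.1547 / +2.0000)
    (5,7) via x @ 0.7852
    (5,6) via y @ 0.9400
    (6,6) via x @ 1.9399
    (6,5) via y @ 2.9400
    (7,5) via x @ 3.0946  # hit
  → r_2 = 3.0946
beam 3: φ=45°, α=60°
  direction (0.5000, 0.8660); cell (4,7); t to first gridline: x 1.3600, y 0.6120 (then +2.0000 / +1.1547)
    (4,8) via y @ 0.6120  # hit
  → r_3 = 0.6120
beam 4: φ=90°, α=105°
  direction (-0.2588, 0.9659); cell (4,7); t to first gridline: x 1.2364, y 0.5487 (then +3.8637 / +1.0353)
    (4,8) via y @ 0.5487  # hit
  → r_4 = 0.5487

ranges = [1.5219, 3.0946, 0.6120, 0.5487]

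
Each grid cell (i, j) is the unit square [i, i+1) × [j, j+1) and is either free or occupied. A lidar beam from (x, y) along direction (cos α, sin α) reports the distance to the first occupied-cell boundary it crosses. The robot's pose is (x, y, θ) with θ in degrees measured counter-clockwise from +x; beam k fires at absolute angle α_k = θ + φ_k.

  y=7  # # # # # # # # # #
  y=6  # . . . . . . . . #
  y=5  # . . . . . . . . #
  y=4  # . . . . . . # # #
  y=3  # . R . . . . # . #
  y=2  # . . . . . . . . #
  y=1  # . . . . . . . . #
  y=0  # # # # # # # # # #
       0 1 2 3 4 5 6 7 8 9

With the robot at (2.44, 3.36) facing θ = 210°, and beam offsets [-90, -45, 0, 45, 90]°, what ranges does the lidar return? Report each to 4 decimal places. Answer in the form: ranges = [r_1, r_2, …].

ranges = [2.8800, 1.4908, 1.6628, 2.4433, 2.7251]

beam 1: φ=-90°, α=120°
  d=(-0.5000,0.8660)  start (2,3)  tX=0.8800 tY=0.7390  stride 1/|dx|=2.0000 1/|dy|=1.1547
    cross y-line → (2,4), t=0.7390
    cross x-line → (1,4), t=0.8800
    cross y-line → (1,5), t=1.8937
    cross x-line → (0,5), t=2.8800 (wall)
  → r_1 = 2.8800
beam 2: φ=-45°, α=165°
  d=(-0.9659,0.2588)  start (2,3)  tX=0.4555 tY=2.4728  stride 1/|dx|=1.0353 1/|dy|=3.8637
    cross x-line → (1,3), t=0.4555
    cross x-line → (0,3), t=1.4908 (wall)
  → r_2 = 1.4908
beam 3: φ=0°, α=210°
  d=(-0.8660,-0.5000)  start (2,3)  tX=0.5081 tY=0.7200  stride 1/|dx|=1.1547 1/|dy|=2.0000
    cross x-line → (1,3), t=0.5081
    cross y-line → (1,2), t=0.7200
    cross x-line → (0,2), t=1.6628 (wall)
  → r_3 = 1.6628
beam 4: φ=45°, α=255°
  d=(-0.2588,-0.9659)  start (2,3)  tX=1.7000 tY=0.3727  stride 1/|dx|=3.8637 1/|dy|=1.0353
    cross y-line → (2,2), t=0.3727
    cross y-line → (2,1), t=1.4080
    cross x-line → (1,1), t=1.7000
    cross y-line → (1,0), t=2.4433 (wall)
  → r_4 = 2.4433
beam 5: φ=90°, α=300°
  d=(0.5000,-0.8660)  start (2,3)  tX=1.1200 tY=0.4157  stride 1/|dx|=2.0000 1/|dy|=1.1547
    cross y-line → (2,2), t=0.4157
    cross x-line → (3,2), t=1.1200
    cross y-line → (3,1), t=1.5704
    cross y-line → (3,0), t=2.7251 (wall)
  → r_5 = 2.7251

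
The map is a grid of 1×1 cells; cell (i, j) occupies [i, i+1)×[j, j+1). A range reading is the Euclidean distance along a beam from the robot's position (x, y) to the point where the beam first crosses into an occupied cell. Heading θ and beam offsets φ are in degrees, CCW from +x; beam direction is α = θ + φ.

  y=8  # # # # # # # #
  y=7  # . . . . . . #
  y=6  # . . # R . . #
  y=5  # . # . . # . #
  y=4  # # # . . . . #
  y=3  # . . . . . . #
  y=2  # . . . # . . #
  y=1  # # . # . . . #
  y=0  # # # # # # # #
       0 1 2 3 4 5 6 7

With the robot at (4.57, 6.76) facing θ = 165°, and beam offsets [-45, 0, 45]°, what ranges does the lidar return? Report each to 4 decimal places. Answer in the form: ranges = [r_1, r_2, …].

beam 1: φ=-45°, α=120°
  d=(-0.5000,0.8660)  start (4,6)  tX=1.1400 tY=0.2771  stride 1/|dx|=2.0000 1/|dy|=1.1547
    cross y-line → (4,7), t=0.2771
    cross x-line → (3,7), t=1.1400
    cross y-line → (3,8), t=1.4318 (wall)
  → r_1 = 1.4318
beam 2: φ=0°, α=165°
  d=(-0.9659,0.2588)  start (4,6)  tX=0.5901 tY=0.9273  stride 1/|dx|=1.0353 1/|dy|=3.8637
    cross x-line → (3,6), t=0.5901 (wall)
  → r_2 = 0.5901
beam 3: φ=45°, α=210°
  d=(-0.8660,-0.5000)  start (4,6)  tX=0.6582 tY=1.5200  stride 1/|dx|=1.1547 1/|dy|=2.0000
    cross x-line → (3,6), t=0.6582 (wall)
  → r_3 = 0.6582

ranges = [1.4318, 0.5901, 0.6582]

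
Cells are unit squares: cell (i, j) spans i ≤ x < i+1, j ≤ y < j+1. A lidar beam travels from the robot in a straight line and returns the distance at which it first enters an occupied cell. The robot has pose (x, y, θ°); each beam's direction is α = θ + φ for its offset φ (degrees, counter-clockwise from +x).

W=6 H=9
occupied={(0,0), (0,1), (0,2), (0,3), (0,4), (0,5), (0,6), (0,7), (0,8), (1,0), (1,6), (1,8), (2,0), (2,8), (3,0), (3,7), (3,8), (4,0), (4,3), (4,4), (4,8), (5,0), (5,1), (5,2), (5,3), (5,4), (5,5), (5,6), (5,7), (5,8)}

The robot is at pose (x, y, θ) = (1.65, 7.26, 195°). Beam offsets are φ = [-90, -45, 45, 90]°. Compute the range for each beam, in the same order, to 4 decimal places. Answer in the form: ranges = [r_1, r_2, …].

beam 1: φ=-90°, α=105°
  cosα=-0.2588 sinα=0.9659 | (1,7) | tMaxX 2.5114 tMaxY 0.7661 | tΔX 3.8637 tΔY 1.0353
    t=0.7661 [y] (1,8) — stop
  → r_1 = 0.7661
beam 2: φ=-45°, α=150°
  cosα=-0.8660 sinα=0.5000 | (1,7) | tMaxX 0.7506 tMaxY 1.4800 | tΔX 1.1547 tΔY 2.0000
    t=0.7506 [x] (0,7) — stop
  → r_2 = 0.7506
beam 3: φ=45°, α=240°
  cosα=-0.5000 sinα=-0.8660 | (1,7) | tMaxX 1.3000 tMaxY 0.3002 | tΔX 2.0000 tΔY 1.1547
    t=0.3002 [y] (1,6) — stop
  → r_3 = 0.3002
beam 4: φ=90°, α=285°
  cosα=0.2588 sinα=-0.9659 | (1,7) | tMaxX 1.3523 tMaxY 0.2692 | tΔX 3.8637 tΔY 1.0353
    t=0.2692 [y] (1,6) — stop
  → r_4 = 0.2692

ranges = [0.7661, 0.7506, 0.3002, 0.2692]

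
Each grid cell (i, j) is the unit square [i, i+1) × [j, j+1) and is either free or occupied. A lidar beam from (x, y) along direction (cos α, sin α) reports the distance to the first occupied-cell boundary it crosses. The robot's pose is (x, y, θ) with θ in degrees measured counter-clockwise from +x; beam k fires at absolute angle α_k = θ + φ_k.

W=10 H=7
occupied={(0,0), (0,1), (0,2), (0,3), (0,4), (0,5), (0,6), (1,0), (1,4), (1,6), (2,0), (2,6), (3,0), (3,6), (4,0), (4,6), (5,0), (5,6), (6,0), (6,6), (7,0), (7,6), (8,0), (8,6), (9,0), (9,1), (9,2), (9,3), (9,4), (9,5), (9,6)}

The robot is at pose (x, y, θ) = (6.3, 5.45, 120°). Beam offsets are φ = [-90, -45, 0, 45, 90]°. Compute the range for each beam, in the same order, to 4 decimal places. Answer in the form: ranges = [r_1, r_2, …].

beam 1: φ=-90°, α=30°
  cosα=0.8660 sinα=0.5000 | (6,5) | tMaxX 0.8083 tMaxY 1.1000 | tΔX 1.1547 tΔY 2.0000
    t=0.8083 [x] (7,5)
    t=1.1000 [y] (7,6) — stop
  → r_1 = 1.1000
beam 2: φ=-45°, α=75°
  cosα=0.2588 sinα=0.9659 | (6,5) | tMaxX 2.7046 tMaxY 0.5694 | tΔX 3.8637 tΔY 1.0353
    t=0.5694 [y] (6,6) — stop
  → r_2 = 0.5694
beam 3: φ=0°, α=120°
  cosα=-0.5000 sinα=0.8660 | (6,5) | tMaxX 0.6000 tMaxY 0.6351 | tΔX 2.0000 tΔY 1.1547
    t=0.6000 [x] (5,5)
    t=0.6351 [y] (5,6) — stop
  → r_3 = 0.6351
beam 4: φ=45°, α=165°
  cosα=-0.9659 sinα=0.2588 | (6,5) | tMaxX 0.3106 tMaxY 2.1250 | tΔX 1.0353 tΔY 3.8637
    t=0.3106 [x] (5,5)
    t=1.3459 [x] (4,5)
    t=2.1250 [y] (4,6) — stop
  → r_4 = 2.1250
beam 5: φ=90°, α=210°
  cosα=-0.8660 sinα=-0.5000 | (6,5) | tMaxX 0.3464 tMaxY 0.9000 | tΔX 1.1547 tΔY 2.0000
    t=0.3464 [x] (5,5)
    t=0.9000 [y] (5,4)
    t=1.5011 [x] (4,4)
    t=2.6558 [x] (3,4)
    t=2.9000 [y] (3,3)
    t=3.8105 [x] (2,3)
    t=4.9000 [y] (2,2)
    t=4.9652 [x] (1,2)
    t=6.1199 [x] (0,2) — stop
  → r_5 = 6.1199

ranges = [1.1000, 0.5694, 0.6351, 2.1250, 6.1199]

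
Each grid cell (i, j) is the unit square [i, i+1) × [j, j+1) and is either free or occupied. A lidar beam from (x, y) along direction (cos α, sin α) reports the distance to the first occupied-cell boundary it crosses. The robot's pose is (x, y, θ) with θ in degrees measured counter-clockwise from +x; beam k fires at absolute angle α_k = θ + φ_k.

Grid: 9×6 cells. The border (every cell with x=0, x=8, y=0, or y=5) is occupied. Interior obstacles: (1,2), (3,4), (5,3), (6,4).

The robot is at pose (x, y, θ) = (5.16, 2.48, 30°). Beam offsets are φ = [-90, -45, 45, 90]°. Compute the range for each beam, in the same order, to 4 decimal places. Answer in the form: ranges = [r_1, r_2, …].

ranges = [1.7090, 2.9402, 0.5383, 2.3200]

beam 1: φ=-90°, α=300°
  direction (0.5000, -0.8660); cell (5,2); t to first gridline: x 1.6800, y 0.5543 (then +2.0000 / +1.1547)
    (5,1) via y @ 0.5543
    (6,1) via x @ 1.6800
    (6,0) via y @ 1.7090  # hit
  → r_1 = 1.7090
beam 2: φ=-45°, α=345°
  direction (0.9659, -0.2588); cell (5,2); t to first gridline: x 0.8696, y 1.8546 (then +1.0353 / +3.8637)
    (6,2) via x @ 0.8696
    (6,1) via y @ 1.8546
    (7,1) via x @ 1.9049
    (8,1) via x @ 2.9402  # hit
  → r_2 = 2.9402
beam 3: φ=45°, α=75°
  direction (0.2588, 0.9659); cell (5,2); t to first gridline: x 3.2455, y 0.5383 (then +3.8637 / +1.0353)
    (5,3) via y @ 0.5383  # hit
  → r_3 = 0.5383
beam 4: φ=90°, α=120°
  direction (-0.5000, 0.8660); cell (5,2); t to first gridline: x 0.3200, y 0.6004 (then +2.0000 / +1.1547)
    (4,2) via x @ 0.3200
    (4,3) via y @ 0.6004
    (4,4) via y @ 1.7551
    (3,4) via x @ 2.3200  # hit
  → r_4 = 2.3200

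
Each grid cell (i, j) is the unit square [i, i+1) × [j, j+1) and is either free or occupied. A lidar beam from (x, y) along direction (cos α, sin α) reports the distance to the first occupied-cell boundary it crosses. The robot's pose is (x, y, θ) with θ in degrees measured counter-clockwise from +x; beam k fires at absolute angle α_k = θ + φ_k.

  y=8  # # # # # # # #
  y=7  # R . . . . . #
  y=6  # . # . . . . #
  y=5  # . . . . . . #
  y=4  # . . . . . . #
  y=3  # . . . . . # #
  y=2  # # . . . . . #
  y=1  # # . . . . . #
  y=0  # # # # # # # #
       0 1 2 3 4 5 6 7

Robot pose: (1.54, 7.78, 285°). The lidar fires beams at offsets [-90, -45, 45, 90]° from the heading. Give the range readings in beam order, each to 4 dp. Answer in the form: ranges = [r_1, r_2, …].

beam 1: φ=-90°, α=195°
  d=(-0.9659,-0.2588)  start (1,7)  tX=0.5590 tY=3.0137  stride 1/|dx|=1.0353 1/|dy|=3.8637
    cross x-line → (0,7), t=0.5590 (wall)
  → r_1 = 0.5590
beam 2: φ=-45°, α=240°
  d=(-0.5000,-0.8660)  start (1,7)  tX=1.0800 tY=0.9007  stride 1/|dx|=2.0000 1/|dy|=1.1547
    cross y-line → (1,6), t=0.9007
    cross x-line → (0,6), t=1.0800 (wall)
  → r_2 = 1.0800
beam 3: φ=45°, α=330°
  d=(0.8660,-0.5000)  start (1,7)  tX=0.5312 tY=1.5600  stride 1/|dx|=1.1547 1/|dy|=2.0000
    cross x-line → (2,7), t=0.5312
    cross y-line → (2,6), t=1.5600 (wall)
  → r_3 = 1.5600
beam 4: φ=90°, α=15°
  d=(0.9659,0.2588)  start (1,7)  tX=0.4762 tY=0.8500  stride 1/|dx|=1.0353 1/|dy|=3.8637
    cross x-line → (2,7), t=0.4762
    cross y-line → (2,8), t=0.8500 (wall)
  → r_4 = 0.8500

ranges = [0.5590, 1.0800, 1.5600, 0.8500]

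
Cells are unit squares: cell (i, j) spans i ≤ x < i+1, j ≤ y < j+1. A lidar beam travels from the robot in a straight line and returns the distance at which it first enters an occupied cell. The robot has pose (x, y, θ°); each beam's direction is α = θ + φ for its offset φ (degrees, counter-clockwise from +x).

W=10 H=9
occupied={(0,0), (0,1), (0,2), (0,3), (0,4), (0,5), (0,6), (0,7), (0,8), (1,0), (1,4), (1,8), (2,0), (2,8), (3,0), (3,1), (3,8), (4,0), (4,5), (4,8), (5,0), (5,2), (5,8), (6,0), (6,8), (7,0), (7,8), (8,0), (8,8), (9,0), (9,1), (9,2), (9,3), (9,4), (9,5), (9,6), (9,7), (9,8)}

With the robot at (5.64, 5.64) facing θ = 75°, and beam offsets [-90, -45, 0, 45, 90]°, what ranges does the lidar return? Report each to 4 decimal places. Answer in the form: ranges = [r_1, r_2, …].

ranges = [3.4785, 3.8798, 2.4433, 2.7251, 0.6626]

beam 1: φ=-90°, α=345°
  direction (0.9659, -0.2588); cell (5,5); t to first gridline: x 0.3727, y 2.4728 (then +1.0353 / +3.8637)
    (6,5) via x @ 0.3727
    (7,5) via x @ 1.4080
    (8,5) via x @ 2.4433
    (8,4) via y @ 2.4728
    (9,4) via x @ 3.4785  # hit
  → r_1 = 3.4785
beam 2: φ=-45°, α=30°
  direction (0.8660, 0.5000); cell (5,5); t to first gridline: x 0.4157, y 0.7200 (then +1.1547 / +2.0000)
    (6,5) via x @ 0.4157
    (6,6) via y @ 0.7200
    (7,6) via x @ 1.5704
    (7,7) via y @ 2.7200
    (8,7) via x @ 2.7251
    (9,7) via x @ 3.8798  # hit
  → r_2 = 3.8798
beam 3: φ=0°, α=75°
  direction (0.2588, 0.9659); cell (5,5); t to first gridline: x 1.3909, y 0.3727 (then +3.8637 / +1.0353)
    (5,6) via y @ 0.3727
    (6,6) via x @ 1.3909
    (6,7) via y @ 1.4080
    (6,8) via y @ 2.4433  # hit
  → r_3 = 2.4433
beam 4: φ=45°, α=120°
  direction (-0.5000, 0.8660); cell (5,5); t to first gridline: x 1.2800, y 0.4157 (then +2.0000 / +1.1547)
    (5,6) via y @ 0.4157
    (4,6) via x @ 1.2800
    (4,7) via y @ 1.5704
    (4,8) via y @ 2.7251  # hit
  → r_4 = 2.7251
beam 5: φ=90°, α=165°
  direction (-0.9659, 0.2588); cell (5,5); t to first gridline: x 0.6626, y 1.3909 (then +1.0353 / +3.8637)
    (4,5) via x @ 0.6626  # hit
  → r_5 = 0.6626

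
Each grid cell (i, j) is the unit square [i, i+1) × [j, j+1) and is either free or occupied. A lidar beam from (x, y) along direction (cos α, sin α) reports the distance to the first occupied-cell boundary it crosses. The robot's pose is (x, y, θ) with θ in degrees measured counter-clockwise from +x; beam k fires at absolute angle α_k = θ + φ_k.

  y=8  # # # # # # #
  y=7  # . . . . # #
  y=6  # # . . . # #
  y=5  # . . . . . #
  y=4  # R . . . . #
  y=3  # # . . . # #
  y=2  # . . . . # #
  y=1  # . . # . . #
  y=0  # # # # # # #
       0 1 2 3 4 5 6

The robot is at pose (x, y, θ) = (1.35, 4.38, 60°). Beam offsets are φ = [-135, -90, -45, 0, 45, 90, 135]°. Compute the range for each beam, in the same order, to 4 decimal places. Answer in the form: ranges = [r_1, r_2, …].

beam 1: φ=-135°, α=285°
  d=(0.2588,-0.9659)  start (1,4)  tX=2.5114 tY=0.3934  stride 1/|dx|=3.8637 1/|dy|=1.0353
    cross y-line → (1,3), t=0.3934 (wall)
  → r_1 = 0.3934
beam 2: φ=-90°, α=330°
  d=(0.8660,-0.5000)  start (1,4)  tX=0.7506 tY=0.7600  stride 1/|dx|=1.1547 1/|dy|=2.0000
    cross x-line → (2,4), t=0.7506
    cross y-line → (2,3), t=0.7600
    cross x-line → (3,3), t=1.9053
    cross y-line → (3,2), t=2.7600
    cross x-line → (4,2), t=3.0600
    cross x-line → (5,2), t=4.2147 (wall)
  → r_2 = 4.2147
beam 3: φ=-45°, α=15°
  d=(0.9659,0.2588)  start (1,4)  tX=0.6729 tY=2.3955  stride 1/|dx|=1.0353 1/|dy|=3.8637
    cross x-line → (2,4), t=0.6729
    cross x-line → (3,4), t=1.7082
    cross y-line → (3,5), t=2.3955
    cross x-line → (4,5), t=2.7435
    cross x-line → (5,5), t=3.7788
    cross x-line → (6,5), t=4.8140 (wall)
  → r_3 = 4.8140
beam 4: φ=0°, α=60°
  d=(0.5000,0.8660)  start (1,4)  tX=1.3000 tY=0.7159  stride 1/|dx|=2.0000 1/|dy|=1.1547
    cross y-line → (1,5), t=0.7159
    cross x-line → (2,5), t=1.3000
    cross y-line → (2,6), t=1.8706
    cross y-line → (2,7), t=3.0253
    cross x-line → (3,7), t=3.3000
    cross y-line → (3,8), t=4.1800 (wall)
  → r_4 = 4.1800
beam 5: φ=45°, α=105°
  d=(-0.2588,0.9659)  start (1,4)  tX=1.3523 tY=0.6419  stride 1/|dx|=3.8637 1/|dy|=1.0353
    cross y-line → (1,5), t=0.6419
    cross x-line → (0,5), t=1.3523 (wall)
  → r_5 = 1.3523
beam 6: φ=90°, α=150°
  d=(-0.8660,0.5000)  start (1,4)  tX=0.4041 tY=1.2400  stride 1/|dx|=1.1547 1/|dy|=2.0000
    cross x-line → (0,4), t=0.4041 (wall)
  → r_6 = 0.4041
beam 7: φ=135°, α=195°
  d=(-0.9659,-0.2588)  start (1,4)  tX=0.3623 tY=1.4682  stride 1/|dx|=1.0353 1/|dy|=3.8637
    cross x-line → (0,4), t=0.3623 (wall)
  → r_7 = 0.3623

ranges = [0.3934, 4.2147, 4.8140, 4.1800, 1.3523, 0.4041, 0.3623]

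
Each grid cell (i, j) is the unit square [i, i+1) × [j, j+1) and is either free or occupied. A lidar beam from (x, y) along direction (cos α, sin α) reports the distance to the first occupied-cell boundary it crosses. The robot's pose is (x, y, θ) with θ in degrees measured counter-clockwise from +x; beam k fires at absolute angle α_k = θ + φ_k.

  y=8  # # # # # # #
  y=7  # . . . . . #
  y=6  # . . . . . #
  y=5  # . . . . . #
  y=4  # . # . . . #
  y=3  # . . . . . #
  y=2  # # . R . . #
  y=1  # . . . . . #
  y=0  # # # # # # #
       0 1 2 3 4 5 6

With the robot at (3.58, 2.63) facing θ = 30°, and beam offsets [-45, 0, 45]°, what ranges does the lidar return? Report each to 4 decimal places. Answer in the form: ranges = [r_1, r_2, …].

beam 1: φ=-45°, α=345°
  dir = (cos 345°, sin 345°) = (0.9659, -0.2588); from cell (3,2)
  next x-line at t=0.4348, next y-line at t=2.4341; Δt_x=1.0353, Δt_y=3.8637
    x: enter (4,2) at t=0.4348
    x: enter (5,2) at t=1.4701
    y: enter (5,1) at t=2.4341
    x: enter (6,1) at t=2.5054 ← occupied
  → r_1 = 2.5054
beam 2: φ=0°, α=30°
  dir = (cos 30°, sin 30°) = (0.8660, 0.5000); from cell (3,2)
  next x-line at t=0.4850, next y-line at t=0.7400; Δt_x=1.1547, Δt_y=2.0000
    x: enter (4,2) at t=0.4850
    y: enter (4,3) at t=0.7400
    x: enter (5,3) at t=1.6397
    y: enter (5,4) at t=2.7400
    x: enter (6,4) at t=2.7944 ← occupied
  → r_2 = 2.7944
beam 3: φ=45°, α=75°
  dir = (cos 75°, sin 75°) = (0.2588, 0.9659); from cell (3,2)
  next x-line at t=1.6228, next y-line at t=0.3831; Δt_x=3.8637, Δt_y=1.0353
    y: enter (3,3) at t=0.3831
    y: enter (3,4) at t=1.4183
    x: enter (4,4) at t=1.6228
    y: enter (4,5) at t=2.4536
    y: enter (4,6) at t=3.4889
    y: enter (4,7) at t=4.5242
    x: enter (5,7) at t=5.4865
    y: enter (5,8) at t=5.5594 ← occupied
  → r_3 = 5.5594

ranges = [2.5054, 2.7944, 5.5594]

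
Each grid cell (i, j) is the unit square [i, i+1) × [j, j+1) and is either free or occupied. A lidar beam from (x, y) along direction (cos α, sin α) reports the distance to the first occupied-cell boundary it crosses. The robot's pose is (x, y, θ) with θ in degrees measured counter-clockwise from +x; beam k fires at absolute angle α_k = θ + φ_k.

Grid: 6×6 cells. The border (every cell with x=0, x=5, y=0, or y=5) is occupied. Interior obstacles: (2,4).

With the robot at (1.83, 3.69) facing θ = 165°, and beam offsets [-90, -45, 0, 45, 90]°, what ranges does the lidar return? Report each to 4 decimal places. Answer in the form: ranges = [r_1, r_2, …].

ranges = [0.6568, 1.5127, 0.8593, 0.9584, 2.7849]

beam 1: φ=-90°, α=75°
  d=(0.2588,0.9659)  start (1,3)  tX=0.6568 tY=0.3209  stride 1/|dx|=3.8637 1/|dy|=1.0353
    cross y-line → (1,4), t=0.3209
    cross x-line → (2,4), t=0.6568 (wall)
  → r_1 = 0.6568
beam 2: φ=-45°, α=120°
  d=(-0.5000,0.8660)  start (1,3)  tX=1.6600 tY=0.3580  stride 1/|dx|=2.0000 1/|dy|=1.1547
    cross y-line → (1,4), t=0.3580
    cross y-line → (1,5), t=1.5127 (wall)
  → r_2 = 1.5127
beam 3: φ=0°, α=165°
  d=(-0.9659,0.2588)  start (1,3)  tX=0.8593 tY=1.1977  stride 1/|dx|=1.0353 1/|dy|=3.8637
    cross x-line → (0,3), t=0.8593 (wall)
  → r_3 = 0.8593
beam 4: φ=45°, α=210°
  d=(-0.8660,-0.5000)  start (1,3)  tX=0.9584 tY=1.3800  stride 1/|dx|=1.1547 1/|dy|=2.0000
    cross x-line → (0,3), t=0.9584 (wall)
  → r_4 = 0.9584
beam 5: φ=90°, α=255°
  d=(-0.2588,-0.9659)  start (1,3)  tX=3.2069 tY=0.7143  stride 1/|dx|=3.8637 1/|dy|=1.0353
    cross y-line → (1,2), t=0.7143
    cross y-line → (1,1), t=1.7496
    cross y-line → (1,0), t=2.7849 (wall)
  → r_5 = 2.7849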